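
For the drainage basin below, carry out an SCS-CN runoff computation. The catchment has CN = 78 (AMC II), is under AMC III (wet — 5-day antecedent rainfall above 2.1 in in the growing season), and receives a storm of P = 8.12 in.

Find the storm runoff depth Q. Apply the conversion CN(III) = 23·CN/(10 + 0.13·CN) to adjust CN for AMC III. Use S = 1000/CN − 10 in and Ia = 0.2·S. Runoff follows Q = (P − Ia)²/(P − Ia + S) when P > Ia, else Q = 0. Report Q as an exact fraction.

Q = 31184381281/4576740675 in ≈ 6.814 in

Wet (AMC III): CN(III) = 23·78/(10 + 0.13·78) = 1794/(1007/50) = 89700/1007 ≈ 89.076
S = 1000/(89700/1007) − 10 = 1100/897 in ≈ 1.226 in
Ia = 0.2S: 0.2·1.226 = 0.245 in (exactly 220/897)
Since P=8.120 > Ia=0.245: effective rainfall P−Ia = 176591/22425 in
Runoff Q = (P−Ia)²/(P−Ia+S) = (7.875)²/(7.875+1.226) = 31184381281/4576740675 ≈ 6.814 in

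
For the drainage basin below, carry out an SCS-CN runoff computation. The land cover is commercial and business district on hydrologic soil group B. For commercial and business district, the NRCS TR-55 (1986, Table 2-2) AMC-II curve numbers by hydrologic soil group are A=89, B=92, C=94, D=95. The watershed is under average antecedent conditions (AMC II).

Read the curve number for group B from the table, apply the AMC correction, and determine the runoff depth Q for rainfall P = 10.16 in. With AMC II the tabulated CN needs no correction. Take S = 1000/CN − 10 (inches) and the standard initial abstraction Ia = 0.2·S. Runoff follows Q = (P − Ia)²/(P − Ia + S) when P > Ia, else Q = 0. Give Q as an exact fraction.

NRCS table: commercial and business district, soil group B → CN(II) = 92
Average conditions: CN = 92 (no AMC adjustment).
Max retention: S = 1000/92 − 10 = 20/23 in (≈ 0.870 in)
Ia = 0.2·(20/23) = 4/23 in ≈ 0.174 in
Since P=10.160 > Ia=0.174: effective rainfall P−Ia = 5742/575 in
Runoff Q = (P−Ia)²/(P−Ia+S) = (9.986)²/(9.986+0.870) = 16485282/1794575 ≈ 9.186 in

Q = 16485282/1794575 in ≈ 9.186 in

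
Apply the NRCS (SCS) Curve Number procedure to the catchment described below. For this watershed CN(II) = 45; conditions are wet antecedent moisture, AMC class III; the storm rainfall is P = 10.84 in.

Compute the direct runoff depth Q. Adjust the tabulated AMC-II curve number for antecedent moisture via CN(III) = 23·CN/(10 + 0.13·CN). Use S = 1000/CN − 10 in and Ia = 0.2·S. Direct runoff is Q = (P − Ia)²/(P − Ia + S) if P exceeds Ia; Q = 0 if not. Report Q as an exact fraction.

Q = 2560056409/404151975 in ≈ 6.334 in

CN(III) from CN(II)=45: (23·45)/(10 + 0.13·45) = 20700/317 ≈ 65.300
S = 1000/(20700/317) − 10 = 1100/207 in ≈ 5.314 in
Initial abstraction Ia = S/5 = (1100/207)/5 = 220/207 ≈ 1.063 in
Since P=10.840 > Ia=1.063: effective rainfall P−Ia = 50597/5175 in
Runoff Q = (P−Ia)²/(P−Ia+S) = (9.777)²/(9.777+5.314) = 2560056409/404151975 ≈ 6.334 in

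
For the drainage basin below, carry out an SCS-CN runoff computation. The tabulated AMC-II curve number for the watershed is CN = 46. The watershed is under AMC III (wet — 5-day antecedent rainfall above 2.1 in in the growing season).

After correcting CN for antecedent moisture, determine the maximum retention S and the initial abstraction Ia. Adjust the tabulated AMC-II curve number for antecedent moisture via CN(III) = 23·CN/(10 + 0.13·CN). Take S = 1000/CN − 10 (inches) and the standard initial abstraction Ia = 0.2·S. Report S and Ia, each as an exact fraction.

S = 2700/529 in ≈ 5.104 in; Ia = 540/529 in ≈ 1.021 in

Adjust CN=46 to AMC III: 23·46/(10 + 0.13·46) → 1058 ÷ (799/50) = 52900/799 ≈ 66.208
S = 1000/(52900/799) − 10 = 2700/529 in ≈ 5.104 in
Initial abstraction Ia = S/5 = (2700/529)/5 = 540/529 ≈ 1.021 in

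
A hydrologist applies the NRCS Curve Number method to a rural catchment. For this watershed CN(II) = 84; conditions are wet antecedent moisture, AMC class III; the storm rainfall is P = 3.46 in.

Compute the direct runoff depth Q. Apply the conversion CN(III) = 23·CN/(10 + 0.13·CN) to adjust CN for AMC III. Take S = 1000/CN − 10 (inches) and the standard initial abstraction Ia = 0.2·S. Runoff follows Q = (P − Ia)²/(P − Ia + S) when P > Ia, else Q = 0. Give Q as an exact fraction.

Q = 6329634481/2404349850 in ≈ 2.633 in

Adjust CN=84 to AMC III: 23·84/(10 + 0.13·84) → 1932 ÷ (523/25) = 48300/523 ≈ 92.352
Retention S: 1000/CN − 10 with CN=92.352 → S = 400/483 ≈ 0.828 in
Ia = 0.2·(400/483) = 80/483 in ≈ 0.166 in
P − Ia = 3.460 − 0.166 = 79559/24150 ≈ 3.294 in (> 0, runoff occurs)
Q = (79559/24150)²/((79559/24150) + 400/483) = (6329634481/583222500)/(99559/24150) = 6329634481/2404349850 in ≈ 2.633 in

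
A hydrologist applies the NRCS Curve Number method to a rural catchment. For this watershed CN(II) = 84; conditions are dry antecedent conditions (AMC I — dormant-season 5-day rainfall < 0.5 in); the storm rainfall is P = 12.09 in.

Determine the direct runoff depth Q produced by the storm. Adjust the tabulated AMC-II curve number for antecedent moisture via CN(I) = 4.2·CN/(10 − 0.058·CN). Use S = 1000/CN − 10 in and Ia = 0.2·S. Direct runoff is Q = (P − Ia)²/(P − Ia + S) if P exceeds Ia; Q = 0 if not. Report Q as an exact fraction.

Dry (AMC I): CN(I) = 4.2·84/(10 − 0.058·84) = (1764/5)/(641/125) = 44100/641 ≈ 68.799
S = 1000/(44100/641) − 10 = 2000/441 in ≈ 4.535 in
Initial abstraction Ia = S/5 = (2000/441)/5 = 400/441 ≈ 0.907 in
Since P=12.090 > Ia=0.907: effective rainfall P−Ia = 493169/44100 in
Runoff Q = (P−Ia)²/(P−Ia+S) = (11.183)²/(11.183+4.535) = 243215662561/30568752900 ≈ 7.956 in

Q = 243215662561/30568752900 in ≈ 7.956 in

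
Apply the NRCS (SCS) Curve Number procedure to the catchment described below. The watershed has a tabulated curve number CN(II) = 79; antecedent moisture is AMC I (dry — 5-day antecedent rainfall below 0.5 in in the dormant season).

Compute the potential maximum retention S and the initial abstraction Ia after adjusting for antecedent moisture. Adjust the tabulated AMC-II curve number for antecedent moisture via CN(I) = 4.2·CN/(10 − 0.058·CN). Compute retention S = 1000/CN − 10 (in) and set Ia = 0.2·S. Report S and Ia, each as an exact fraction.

Dry (AMC I): CN(I) = 4.2·79/(10 − 0.058·79) = (1659/5)/(2709/500) = 7900/129 ≈ 61.240
Retention S: 1000/CN − 10 with CN=61.240 → S = 500/79 ≈ 6.329 in
Initial abstraction Ia = S/5 = (500/79)/5 = 100/79 ≈ 1.266 in

S = 500/79 in ≈ 6.329 in; Ia = 100/79 in ≈ 1.266 in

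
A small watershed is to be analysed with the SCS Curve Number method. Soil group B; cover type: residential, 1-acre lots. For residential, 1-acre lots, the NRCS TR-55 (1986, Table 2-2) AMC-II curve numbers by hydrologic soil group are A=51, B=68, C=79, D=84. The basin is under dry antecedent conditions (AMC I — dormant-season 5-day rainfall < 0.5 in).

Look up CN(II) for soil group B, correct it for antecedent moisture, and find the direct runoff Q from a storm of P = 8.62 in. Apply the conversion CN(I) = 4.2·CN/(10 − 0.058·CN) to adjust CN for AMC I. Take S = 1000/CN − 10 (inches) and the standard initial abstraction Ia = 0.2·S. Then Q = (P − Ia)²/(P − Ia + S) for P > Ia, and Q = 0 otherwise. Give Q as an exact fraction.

NRCS table: residential, 1-acre lots, soil group B → CN(II) = 68
Adjust CN=68 to AMC I: 4.2·68/(10 − 0.058·68) → (1428/5) ÷ (757/125) = 35700/757 ≈ 47.160
S = 1000/(35700/757) − 10 = 4000/357 in ≈ 11.204 in
Ia = 0.2·(4000/357) = 800/357 in ≈ 2.241 in
P − Ia = 8.620 − 2.241 = 113867/17850 ≈ 6.379 in (> 0, runoff occurs)
Q = (113867/17850)²/((113867/17850) + 4000/357) = (12965693689/318622500)/(313867/17850) = 12965693689/5602525950 in ≈ 2.314 in

Q = 12965693689/5602525950 in ≈ 2.314 in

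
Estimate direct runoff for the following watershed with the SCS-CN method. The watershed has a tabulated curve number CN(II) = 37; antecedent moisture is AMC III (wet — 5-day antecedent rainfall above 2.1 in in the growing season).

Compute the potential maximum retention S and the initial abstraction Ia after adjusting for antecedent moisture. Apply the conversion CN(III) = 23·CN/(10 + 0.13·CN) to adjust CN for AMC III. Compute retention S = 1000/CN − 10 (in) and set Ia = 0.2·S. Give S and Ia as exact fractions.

S = 6300/851 in ≈ 7.403 in; Ia = 1260/851 in ≈ 1.481 in

Wet (AMC III): CN(III) = 23·37/(10 + 0.13·37) = 851/(1481/100) = 85100/1481 ≈ 57.461
Retention S: 1000/CN − 10 with CN=57.461 → S = 6300/851 ≈ 7.403 in
Ia = 0.2S: 0.2·7.403 = 1.481 in (exactly 1260/851)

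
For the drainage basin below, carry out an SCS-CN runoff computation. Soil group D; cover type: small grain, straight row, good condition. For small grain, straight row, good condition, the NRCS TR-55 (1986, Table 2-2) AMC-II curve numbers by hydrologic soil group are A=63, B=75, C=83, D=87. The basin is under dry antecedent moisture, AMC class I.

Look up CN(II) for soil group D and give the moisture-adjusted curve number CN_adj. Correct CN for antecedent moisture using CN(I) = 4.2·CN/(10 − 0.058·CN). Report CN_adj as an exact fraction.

CN_adj = 182700/2477 ≈ 73.759

NRCS table: small grain, straight row, good condition, soil group D → CN(II) = 87
Adjust CN=87 to AMC I: 4.2·87/(10 − 0.058·87) → (1827/5) ÷ (2477/500) = 182700/2477 ≈ 73.759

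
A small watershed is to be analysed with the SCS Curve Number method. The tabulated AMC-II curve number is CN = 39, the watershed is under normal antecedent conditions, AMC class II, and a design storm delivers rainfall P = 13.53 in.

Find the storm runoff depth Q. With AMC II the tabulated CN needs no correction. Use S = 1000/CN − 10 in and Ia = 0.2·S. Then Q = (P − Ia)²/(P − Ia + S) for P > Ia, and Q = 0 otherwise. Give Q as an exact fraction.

Q = 1645681489/396111300 in ≈ 4.155 in

CN(II) = 39; AMC II needs no correction.
Max retention: S = 1000/39 − 10 = 610/39 in (≈ 15.641 in)
Ia = 0.2·(610/39) = 122/39 in ≈ 3.128 in
Excess rainfall: 13.530 − 3.128 = 10.402 in; P > Ia so Q > 0
Q = (40567/3900)²/((40567/3900) + 610/39) = (1645681489/15210000)/(101567/3900) = 1645681489/396111300 in ≈ 4.155 in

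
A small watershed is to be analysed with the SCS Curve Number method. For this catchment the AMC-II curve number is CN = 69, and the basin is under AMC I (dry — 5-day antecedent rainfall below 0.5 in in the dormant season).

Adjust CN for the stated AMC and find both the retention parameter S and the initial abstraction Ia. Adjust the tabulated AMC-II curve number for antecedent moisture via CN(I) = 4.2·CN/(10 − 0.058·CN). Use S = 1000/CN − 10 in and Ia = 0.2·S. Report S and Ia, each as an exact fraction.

S = 15500/1449 in ≈ 10.697 in; Ia = 3100/1449 in ≈ 2.139 in

Adjust CN=69 to AMC I: 4.2·69/(10 − 0.058·69) → (1449/5) ÷ (2999/500) = 144900/2999 ≈ 48.316
Max retention: S = 1000/(144900/2999) − 10 = 15500/1449 in (≈ 10.697 in)
Ia = 0.2·(15500/1449) = 3100/1449 in ≈ 2.139 in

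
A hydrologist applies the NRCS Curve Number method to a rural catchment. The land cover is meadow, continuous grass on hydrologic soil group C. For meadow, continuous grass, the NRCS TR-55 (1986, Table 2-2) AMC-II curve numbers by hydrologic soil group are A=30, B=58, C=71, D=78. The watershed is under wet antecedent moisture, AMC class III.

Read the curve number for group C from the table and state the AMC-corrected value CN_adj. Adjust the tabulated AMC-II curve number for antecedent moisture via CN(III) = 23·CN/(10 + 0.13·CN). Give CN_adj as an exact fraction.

CN_adj = 163300/1923 ≈ 84.919

NRCS table: meadow, continuous grass, soil group C → CN(II) = 71
Adjust CN=71 to AMC III: 23·71/(10 + 0.13·71) → 1633 ÷ (1923/100) = 163300/1923 ≈ 84.919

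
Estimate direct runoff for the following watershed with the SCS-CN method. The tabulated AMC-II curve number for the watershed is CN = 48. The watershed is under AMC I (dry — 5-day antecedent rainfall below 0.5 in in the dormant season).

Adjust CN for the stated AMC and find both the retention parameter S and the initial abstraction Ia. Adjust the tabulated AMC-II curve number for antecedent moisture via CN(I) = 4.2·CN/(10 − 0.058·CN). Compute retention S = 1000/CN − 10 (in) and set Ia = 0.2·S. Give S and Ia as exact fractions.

Adjust CN=48 to AMC I: 4.2·48/(10 − 0.058·48) → (1008/5) ÷ (902/125) = 12600/451 ≈ 27.938
Retention S: 1000/CN − 10 with CN=27.938 → S = 1625/63 ≈ 25.794 in
Ia = 0.2·(1625/63) = 325/63 in ≈ 5.159 in

S = 1625/63 in ≈ 25.794 in; Ia = 325/63 in ≈ 5.159 in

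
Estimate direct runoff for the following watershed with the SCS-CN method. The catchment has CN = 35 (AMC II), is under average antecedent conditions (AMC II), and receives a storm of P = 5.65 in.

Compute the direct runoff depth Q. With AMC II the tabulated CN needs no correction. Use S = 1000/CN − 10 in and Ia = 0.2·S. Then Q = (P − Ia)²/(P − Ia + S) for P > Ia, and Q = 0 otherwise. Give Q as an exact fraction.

Average conditions: CN = 35 (no AMC adjustment).
Max retention: S = 1000/35 − 10 = 130/7 in (≈ 18.571 in)
Initial abstraction Ia = S/5 = (130/7)/5 = 26/7 ≈ 3.714 in
Since P=5.650 > Ia=3.714: effective rainfall P−Ia = 271/140 in
Q: (271/140)² ÷ (2871/140) = 73441/401940 in (≈ 0.183 in)

Q = 73441/401940 in ≈ 0.183 in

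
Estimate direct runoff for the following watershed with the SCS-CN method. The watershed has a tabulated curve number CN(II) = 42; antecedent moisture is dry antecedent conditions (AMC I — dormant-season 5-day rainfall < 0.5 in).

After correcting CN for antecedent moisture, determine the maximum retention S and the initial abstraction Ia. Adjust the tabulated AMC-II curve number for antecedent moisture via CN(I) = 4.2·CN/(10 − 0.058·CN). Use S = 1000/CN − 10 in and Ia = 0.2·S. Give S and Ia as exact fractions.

S = 14500/441 in ≈ 32.880 in; Ia = 2900/441 in ≈ 6.576 in

Adjust CN=42 to AMC I: 4.2·42/(10 − 0.058·42) → (882/5) ÷ (1891/250) = 44100/1891 ≈ 23.321
S = 1000/(44100/1891) − 10 = 14500/441 in ≈ 32.880 in
Initial abstraction Ia = S/5 = (14500/441)/5 = 2900/441 ≈ 6.576 in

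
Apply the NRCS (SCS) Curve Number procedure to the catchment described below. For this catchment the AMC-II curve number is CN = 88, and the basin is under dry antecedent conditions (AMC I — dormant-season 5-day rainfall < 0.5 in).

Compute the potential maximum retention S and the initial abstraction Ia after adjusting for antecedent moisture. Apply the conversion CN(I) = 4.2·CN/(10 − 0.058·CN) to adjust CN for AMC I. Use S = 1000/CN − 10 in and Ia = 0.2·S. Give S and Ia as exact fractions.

S = 250/77 in ≈ 3.247 in; Ia = 50/77 in ≈ 0.649 in

Adjust CN=88 to AMC I: 4.2·88/(10 − 0.058·88) → (1848/5) ÷ (612/125) = 3850/51 ≈ 75.490
Retention S: 1000/CN − 10 with CN=75.490 → S = 250/77 ≈ 3.247 in
Ia = 0.2·(250/77) = 50/77 in ≈ 0.649 in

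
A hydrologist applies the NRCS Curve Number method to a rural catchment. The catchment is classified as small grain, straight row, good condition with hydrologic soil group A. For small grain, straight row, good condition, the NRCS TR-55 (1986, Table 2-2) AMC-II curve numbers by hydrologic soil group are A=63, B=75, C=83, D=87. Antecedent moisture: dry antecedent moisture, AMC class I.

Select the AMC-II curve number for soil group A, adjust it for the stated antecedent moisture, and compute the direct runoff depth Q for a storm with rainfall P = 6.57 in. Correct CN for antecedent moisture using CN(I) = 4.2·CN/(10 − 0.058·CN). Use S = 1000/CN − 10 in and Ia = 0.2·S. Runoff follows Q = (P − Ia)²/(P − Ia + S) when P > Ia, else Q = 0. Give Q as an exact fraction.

NRCS table: small grain, straight row, good condition, soil group A → CN(II) = 63
Adjust CN=63 to AMC I: 4.2·63/(10 − 0.058·63) → (1323/5) ÷ (3173/500) = 132300/3173 ≈ 41.696
Max retention: S = 1000/(132300/3173) − 10 = 18500/1323 in (≈ 13.983 in)
Ia = 0.2S: 0.2·13.983 = 2.797 in (exactly 3700/1323)
Excess rainfall: 6.570 − 2.797 = 3.773 in; P > Ia so Q > 0
Q: (499211/132300)² ÷ (2349211/132300) = 249211622521/310800615300 in (≈ 0.802 in)

Q = 249211622521/310800615300 in ≈ 0.802 in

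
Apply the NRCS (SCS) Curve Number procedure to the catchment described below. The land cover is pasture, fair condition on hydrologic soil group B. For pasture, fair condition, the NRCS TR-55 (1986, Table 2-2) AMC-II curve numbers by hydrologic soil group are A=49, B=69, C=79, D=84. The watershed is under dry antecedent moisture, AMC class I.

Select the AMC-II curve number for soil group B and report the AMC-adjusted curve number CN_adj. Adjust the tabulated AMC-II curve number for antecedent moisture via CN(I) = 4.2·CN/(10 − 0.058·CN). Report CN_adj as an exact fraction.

CN_adj = 144900/2999 ≈ 48.316

NRCS table: pasture, fair condition, soil group B → CN(II) = 69
Dry (AMC I): CN(I) = 4.2·69/(10 − 0.058·69) = (1449/5)/(2999/500) = 144900/2999 ≈ 48.316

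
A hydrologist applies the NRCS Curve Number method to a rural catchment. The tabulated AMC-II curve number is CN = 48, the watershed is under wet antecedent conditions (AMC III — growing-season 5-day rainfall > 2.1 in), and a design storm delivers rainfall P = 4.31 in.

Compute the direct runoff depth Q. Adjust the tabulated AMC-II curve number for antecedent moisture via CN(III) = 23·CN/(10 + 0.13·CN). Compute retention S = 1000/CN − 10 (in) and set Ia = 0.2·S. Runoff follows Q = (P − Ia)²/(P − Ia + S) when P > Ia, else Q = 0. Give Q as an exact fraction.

Q = 540051121/384599100 in ≈ 1.404 in

CN(III) from CN(II)=48: (23·48)/(10 + 0.13·48) = 13800/203 ≈ 67.980
Max retention: S = 1000/(13800/203) − 10 = 325/69 in (≈ 4.710 in)
Ia = 0.2S: 0.2·4.710 = 0.942 in (exactly 65/69)
P − Ia = 4.310 − 0.942 = 23239/6900 ≈ 3.368 in (> 0, runoff occurs)
Q = (23239/6900)²/((23239/6900) + 325/69) = (540051121/47610000)/(55739/6900) = 540051121/384599100 in ≈ 1.404 in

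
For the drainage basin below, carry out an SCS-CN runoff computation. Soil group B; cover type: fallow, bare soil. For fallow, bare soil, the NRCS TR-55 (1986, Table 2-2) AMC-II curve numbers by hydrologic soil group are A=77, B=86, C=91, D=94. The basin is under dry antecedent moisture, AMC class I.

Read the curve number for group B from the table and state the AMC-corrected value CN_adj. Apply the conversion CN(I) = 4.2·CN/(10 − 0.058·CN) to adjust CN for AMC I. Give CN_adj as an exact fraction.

NRCS table: fallow, bare soil, soil group B → CN(II) = 86
Dry (AMC I): CN(I) = 4.2·86/(10 − 0.058·86) = (1806/5)/(1253/250) = 12900/179 ≈ 72.067

CN_adj = 12900/179 ≈ 72.067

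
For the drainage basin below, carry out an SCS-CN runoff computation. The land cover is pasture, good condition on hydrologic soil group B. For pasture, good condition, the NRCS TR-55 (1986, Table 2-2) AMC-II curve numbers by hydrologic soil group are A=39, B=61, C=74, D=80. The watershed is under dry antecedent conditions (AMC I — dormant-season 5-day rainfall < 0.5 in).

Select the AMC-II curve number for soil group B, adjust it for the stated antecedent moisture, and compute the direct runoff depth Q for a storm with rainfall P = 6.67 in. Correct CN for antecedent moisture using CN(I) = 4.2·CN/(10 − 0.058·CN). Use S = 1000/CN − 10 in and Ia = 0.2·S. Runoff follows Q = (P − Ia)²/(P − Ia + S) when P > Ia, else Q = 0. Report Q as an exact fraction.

Q = 23965826481/34365344300 in ≈ 0.697 in

NRCS table: pasture, good condition, soil group B → CN(II) = 61
CN(I) from CN(II)=61: (4.2·61)/(10 − 0.058·61) = 42700/1077 ≈ 39.647
Max retention: S = 1000/(42700/1077) − 10 = 6500/427 in (≈ 15.222 in)
Ia = 0.2·(6500/427) = 1300/427 in ≈ 3.044 in
Excess rainfall: 6.670 − 3.044 = 3.626 in; P > Ia so Q > 0
Q: (154809/42700)² ÷ (804809/42700) = 23965826481/34365344300 in (≈ 0.697 in)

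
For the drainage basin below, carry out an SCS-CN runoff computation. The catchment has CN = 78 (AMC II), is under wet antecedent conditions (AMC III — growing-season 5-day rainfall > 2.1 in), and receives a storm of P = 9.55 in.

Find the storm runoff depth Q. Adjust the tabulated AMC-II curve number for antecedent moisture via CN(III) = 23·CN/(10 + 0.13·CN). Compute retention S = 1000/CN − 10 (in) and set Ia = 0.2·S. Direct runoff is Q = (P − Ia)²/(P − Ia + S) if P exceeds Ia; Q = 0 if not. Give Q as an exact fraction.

Q = 27864623329/3389350380 in ≈ 8.221 in

Adjust CN=78 to AMC III: 23·78/(10 + 0.13·78) → 1794 ÷ (1007/50) = 89700/1007 ≈ 89.076
Retention S: 1000/CN − 10 with CN=89.076 → S = 1100/897 ≈ 1.226 in
Ia = 0.2·(1100/897) = 220/897 in ≈ 0.245 in
P − Ia = 9.550 − 0.245 = 166927/17940 ≈ 9.305 in (> 0, runoff occurs)
Q = (166927/17940)²/((166927/17940) + 1100/897) = (27864623329/321843600)/(188927/17940) = 27864623329/3389350380 in ≈ 8.221 in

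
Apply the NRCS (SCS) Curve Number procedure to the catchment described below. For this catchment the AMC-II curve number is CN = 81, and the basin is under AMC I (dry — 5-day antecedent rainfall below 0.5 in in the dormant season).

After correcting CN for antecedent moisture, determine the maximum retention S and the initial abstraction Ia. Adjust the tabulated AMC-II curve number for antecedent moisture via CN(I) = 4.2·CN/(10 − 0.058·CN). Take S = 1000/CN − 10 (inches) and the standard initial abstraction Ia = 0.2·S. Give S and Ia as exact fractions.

Adjust CN=81 to AMC I: 4.2·81/(10 − 0.058·81) → (1701/5) ÷ (2651/500) = 170100/2651 ≈ 64.164
S = 1000/(170100/2651) − 10 = 9500/1701 in ≈ 5.585 in
Ia = 0.2S: 0.2·5.585 = 1.117 in (exactly 1900/1701)

S = 9500/1701 in ≈ 5.585 in; Ia = 1900/1701 in ≈ 1.117 in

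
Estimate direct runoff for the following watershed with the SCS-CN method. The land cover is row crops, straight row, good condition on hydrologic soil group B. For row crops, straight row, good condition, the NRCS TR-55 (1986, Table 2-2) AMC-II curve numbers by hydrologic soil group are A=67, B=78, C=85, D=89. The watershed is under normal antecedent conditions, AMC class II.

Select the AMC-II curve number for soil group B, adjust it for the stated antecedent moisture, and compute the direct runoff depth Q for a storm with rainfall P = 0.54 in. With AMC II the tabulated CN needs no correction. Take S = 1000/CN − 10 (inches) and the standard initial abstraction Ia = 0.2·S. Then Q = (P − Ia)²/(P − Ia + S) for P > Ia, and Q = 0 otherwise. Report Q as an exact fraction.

NRCS table: row crops, straight row, good condition, soil group B → CN(II) = 78
Average conditions: CN = 78 (no AMC adjustment).
Retention S: 1000/CN − 10 with CN=78.000 → S = 110/39 ≈ 2.821 in
Ia = 0.2S: 0.2·2.821 = 0.564 in (exactly 22/39)
P = 0.540 ≤ Ia = 0.564 in: entire storm abstracted, Q = 0.

Q = 0 in ≈ 0.000 in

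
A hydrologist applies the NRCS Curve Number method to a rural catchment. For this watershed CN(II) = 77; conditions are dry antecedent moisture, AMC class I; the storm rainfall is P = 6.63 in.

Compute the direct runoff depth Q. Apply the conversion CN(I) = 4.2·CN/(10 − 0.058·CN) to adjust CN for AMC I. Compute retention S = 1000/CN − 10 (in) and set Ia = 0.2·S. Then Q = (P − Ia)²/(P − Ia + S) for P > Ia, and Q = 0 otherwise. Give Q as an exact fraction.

Dry (AMC I): CN(I) = 4.2·77/(10 − 0.058·77) = (1617/5)/(2767/500) = 161700/2767 ≈ 58.439
Max retention: S = 1000/(161700/2767) − 10 = 11500/1617 in (≈ 7.112 in)
Ia = 0.2S: 0.2·7.112 = 1.422 in (exactly 2300/1617)
Excess rainfall: 6.630 − 1.422 = 5.208 in; P > Ia so Q > 0
Q = (842071/161700)²/((842071/161700) + 11500/1617) = (709083569041/26146890000)/(1992071/161700) = 709083569041/322117880700 in ≈ 2.201 in

Q = 709083569041/322117880700 in ≈ 2.201 in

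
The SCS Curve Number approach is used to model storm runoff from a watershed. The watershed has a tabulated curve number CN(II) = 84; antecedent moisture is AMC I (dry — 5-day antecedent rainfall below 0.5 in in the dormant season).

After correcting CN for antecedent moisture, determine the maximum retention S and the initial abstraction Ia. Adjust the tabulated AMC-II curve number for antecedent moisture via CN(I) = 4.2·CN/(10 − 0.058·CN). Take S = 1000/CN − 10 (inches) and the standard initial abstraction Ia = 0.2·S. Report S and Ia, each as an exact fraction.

S = 2000/441 in ≈ 4.535 in; Ia = 400/441 in ≈ 0.907 in

Adjust CN=84 to AMC I: 4.2·84/(10 − 0.058·84) → (1764/5) ÷ (641/125) = 44100/641 ≈ 68.799
Max retention: S = 1000/(44100/641) − 10 = 2000/441 in (≈ 4.535 in)
Ia = 0.2S: 0.2·4.535 = 0.907 in (exactly 400/441)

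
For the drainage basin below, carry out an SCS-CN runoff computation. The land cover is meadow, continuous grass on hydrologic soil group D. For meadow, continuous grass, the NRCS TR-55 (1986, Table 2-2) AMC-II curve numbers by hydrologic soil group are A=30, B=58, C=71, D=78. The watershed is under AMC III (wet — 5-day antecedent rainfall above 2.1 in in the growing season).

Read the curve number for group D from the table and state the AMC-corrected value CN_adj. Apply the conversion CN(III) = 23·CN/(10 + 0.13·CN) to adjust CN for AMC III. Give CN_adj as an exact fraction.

CN_adj = 89700/1007 ≈ 89.076

NRCS table: meadow, continuous grass, soil group D → CN(II) = 78
Wet (AMC III): CN(III) = 23·78/(10 + 0.13·78) = 1794/(1007/50) = 89700/1007 ≈ 89.076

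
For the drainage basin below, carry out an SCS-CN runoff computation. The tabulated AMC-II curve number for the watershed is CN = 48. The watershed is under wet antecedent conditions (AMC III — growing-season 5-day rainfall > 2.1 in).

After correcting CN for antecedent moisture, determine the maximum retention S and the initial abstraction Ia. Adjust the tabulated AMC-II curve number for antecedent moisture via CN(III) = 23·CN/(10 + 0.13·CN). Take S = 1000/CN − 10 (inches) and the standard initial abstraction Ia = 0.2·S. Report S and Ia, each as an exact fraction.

S = 325/69 in ≈ 4.710 in; Ia = 65/69 in ≈ 0.942 in

CN(III) from CN(II)=48: (23·48)/(10 + 0.13·48) = 13800/203 ≈ 67.980
Max retention: S = 1000/(13800/203) − 10 = 325/69 in (≈ 4.710 in)
Initial abstraction Ia = S/5 = (325/69)/5 = 65/69 ≈ 0.942 in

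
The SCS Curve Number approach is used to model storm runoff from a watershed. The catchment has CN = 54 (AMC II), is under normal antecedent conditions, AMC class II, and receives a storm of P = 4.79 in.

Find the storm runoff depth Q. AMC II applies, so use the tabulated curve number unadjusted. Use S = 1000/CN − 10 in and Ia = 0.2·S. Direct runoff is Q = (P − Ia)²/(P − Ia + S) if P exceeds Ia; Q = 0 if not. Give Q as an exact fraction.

AMC II — tabulated CN = 54 applies directly.
Max retention: S = 1000/54 − 10 = 230/27 in (≈ 8.519 in)
Ia = 0.2S: 0.2·8.519 = 1.704 in (exactly 46/27)
P − Ia = 4.790 − 1.704 = 8333/2700 ≈ 3.086 in (> 0, runoff occurs)
Runoff Q = (P−Ia)²/(P−Ia+S) = (3.086)²/(3.086+8.519) = 69438889/84599100 ≈ 0.821 in

Q = 69438889/84599100 in ≈ 0.821 in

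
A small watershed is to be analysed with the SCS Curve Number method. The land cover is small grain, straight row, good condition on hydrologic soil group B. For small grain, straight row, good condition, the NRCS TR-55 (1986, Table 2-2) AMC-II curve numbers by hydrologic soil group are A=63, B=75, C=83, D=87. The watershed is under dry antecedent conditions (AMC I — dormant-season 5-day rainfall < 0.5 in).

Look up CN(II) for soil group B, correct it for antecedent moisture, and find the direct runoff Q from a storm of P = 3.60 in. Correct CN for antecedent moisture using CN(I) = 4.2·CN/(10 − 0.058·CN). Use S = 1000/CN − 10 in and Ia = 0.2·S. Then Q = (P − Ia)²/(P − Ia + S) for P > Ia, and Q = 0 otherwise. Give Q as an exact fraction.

NRCS table: small grain, straight row, good condition, soil group B → CN(II) = 75
Dry (AMC I): CN(I) = 4.2·75/(10 − 0.058·75) = 315/(113/20) = 6300/113 ≈ 55.752
S = 1000/(6300/113) − 10 = 500/63 in ≈ 7.937 in
Ia = 0.2S: 0.2·7.937 = 1.587 in (exactly 100/63)
Since P=3.600 > Ia=1.587: effective rainfall P−Ia = 634/315 in
Q = (634/315)²/((634/315) + 500/63) = (401956/99225)/(3134/315) = 200978/493605 in ≈ 0.407 in

Q = 200978/493605 in ≈ 0.407 in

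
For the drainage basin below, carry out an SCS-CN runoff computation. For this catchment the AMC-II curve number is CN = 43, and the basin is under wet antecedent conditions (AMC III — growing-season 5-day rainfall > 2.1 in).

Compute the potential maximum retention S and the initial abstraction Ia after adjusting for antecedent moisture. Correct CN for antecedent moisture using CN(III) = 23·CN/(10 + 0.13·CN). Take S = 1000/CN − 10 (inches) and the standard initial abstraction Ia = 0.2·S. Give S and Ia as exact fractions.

CN(III) from CN(II)=43: (23·43)/(10 + 0.13·43) = 98900/1559 ≈ 63.438
S = 1000/(98900/1559) − 10 = 5700/989 in ≈ 5.763 in
Ia = 0.2S: 0.2·5.763 = 1.153 in (exactly 1140/989)

S = 5700/989 in ≈ 5.763 in; Ia = 1140/989 in ≈ 1.153 in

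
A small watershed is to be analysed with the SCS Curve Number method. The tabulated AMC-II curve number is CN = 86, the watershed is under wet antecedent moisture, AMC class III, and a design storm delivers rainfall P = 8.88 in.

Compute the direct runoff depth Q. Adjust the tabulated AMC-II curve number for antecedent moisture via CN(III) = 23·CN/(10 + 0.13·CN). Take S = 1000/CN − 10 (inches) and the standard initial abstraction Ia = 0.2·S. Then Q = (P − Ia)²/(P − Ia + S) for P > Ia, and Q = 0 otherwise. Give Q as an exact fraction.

CN(III) from CN(II)=86: (23·86)/(10 + 0.13·86) = 98900/1059 ≈ 93.390
S = 1000/(98900/1059) − 10 = 700/989 in ≈ 0.708 in
Ia = 0.2S: 0.2·0.708 = 0.142 in (exactly 140/989)
P − Ia = 8.880 − 0.142 = 216058/24725 ≈ 8.738 in (> 0, runoff occurs)
Q = (216058/24725)²/((216058/24725) + 700/989) = (46681059364/611325625)/(233558/24725) = 23340529682/2887360775 in ≈ 8.084 in

Q = 23340529682/2887360775 in ≈ 8.084 in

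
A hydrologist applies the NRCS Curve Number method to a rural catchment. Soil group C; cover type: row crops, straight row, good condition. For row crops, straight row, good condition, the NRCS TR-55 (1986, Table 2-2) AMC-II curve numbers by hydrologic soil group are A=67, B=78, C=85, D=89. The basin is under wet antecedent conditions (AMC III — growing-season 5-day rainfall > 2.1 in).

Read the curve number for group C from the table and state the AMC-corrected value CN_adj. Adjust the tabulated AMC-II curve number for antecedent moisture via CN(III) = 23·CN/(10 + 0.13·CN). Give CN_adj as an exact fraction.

CN_adj = 39100/421 ≈ 92.874

NRCS table: row crops, straight row, good condition, soil group C → CN(II) = 85
Adjust CN=85 to AMC III: 23·85/(10 + 0.13·85) → 1955 ÷ (421/20) = 39100/421 ≈ 92.874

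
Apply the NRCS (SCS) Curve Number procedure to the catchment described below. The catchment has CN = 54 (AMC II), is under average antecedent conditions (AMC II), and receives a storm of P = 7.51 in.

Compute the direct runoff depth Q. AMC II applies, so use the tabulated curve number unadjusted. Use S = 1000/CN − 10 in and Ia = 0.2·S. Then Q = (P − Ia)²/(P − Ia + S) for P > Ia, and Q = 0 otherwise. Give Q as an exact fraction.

Q = 245768329/104427900 in ≈ 2.353 in

CN(II) = 54; AMC II needs no correction.
S = 1000/54 − 10 = 230/27 in ≈ 8.519 in
Ia = 0.2·(230/27) = 46/27 in ≈ 1.704 in
P − Ia = 7.510 − 1.704 = 15677/2700 ≈ 5.806 in (> 0, runoff occurs)
Q = (15677/2700)²/((15677/2700) + 230/27) = (245768329/7290000)/(38677/2700) = 245768329/104427900 in ≈ 2.353 in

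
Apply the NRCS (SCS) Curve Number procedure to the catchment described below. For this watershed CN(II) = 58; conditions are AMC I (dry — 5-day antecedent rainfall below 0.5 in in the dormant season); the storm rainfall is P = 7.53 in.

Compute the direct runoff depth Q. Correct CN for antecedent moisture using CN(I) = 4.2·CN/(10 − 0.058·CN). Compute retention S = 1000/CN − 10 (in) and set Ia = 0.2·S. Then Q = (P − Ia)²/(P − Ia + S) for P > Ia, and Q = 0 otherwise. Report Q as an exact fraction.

Dry (AMC I): CN(I) = 4.2·58/(10 − 0.058·58) = (1218/5)/(1659/250) = 2900/79 ≈ 36.709
S = 1000/(2900/79) − 10 = 500/29 in ≈ 17.241 in
Initial abstraction Ia = S/5 = (500/29)/5 = 100/29 ≈ 3.448 in
P − Ia = 7.530 − 3.448 = 11837/2900 ≈ 4.082 in (> 0, runoff occurs)
Q = (11837/2900)²/((11837/2900) + 500/29) = (140114569/8410000)/(61837/2900) = 140114569/179327300 in ≈ 0.781 in

Q = 140114569/179327300 in ≈ 0.781 in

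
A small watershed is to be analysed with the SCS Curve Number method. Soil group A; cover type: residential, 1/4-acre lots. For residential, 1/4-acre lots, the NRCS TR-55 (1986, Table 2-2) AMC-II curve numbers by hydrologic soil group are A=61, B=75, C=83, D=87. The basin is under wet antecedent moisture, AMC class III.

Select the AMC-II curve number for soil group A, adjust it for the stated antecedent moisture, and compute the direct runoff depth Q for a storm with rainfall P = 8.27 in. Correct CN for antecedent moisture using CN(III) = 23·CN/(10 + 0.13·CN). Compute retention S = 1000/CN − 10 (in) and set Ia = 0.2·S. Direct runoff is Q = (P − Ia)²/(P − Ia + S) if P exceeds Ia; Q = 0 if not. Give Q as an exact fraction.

Q = 1171332162961/206561024300 in ≈ 5.671 in

NRCS table: residential, 1/4-acre lots, soil group A → CN(II) = 61
CN(III) from CN(II)=61: (23·61)/(10 + 0.13·61) = 140300/1793 ≈ 78.249
Max retention: S = 1000/(140300/1793) − 10 = 3900/1403 in (≈ 2.780 in)
Ia = 0.2S: 0.2·2.780 = 0.556 in (exactly 780/1403)
Excess rainfall: 8.270 − 0.556 = 7.714 in; P > Ia so Q > 0
Q: (1082281/140300)² ÷ (1472281/140300) = 1171332162961/206561024300 in (≈ 5.671 in)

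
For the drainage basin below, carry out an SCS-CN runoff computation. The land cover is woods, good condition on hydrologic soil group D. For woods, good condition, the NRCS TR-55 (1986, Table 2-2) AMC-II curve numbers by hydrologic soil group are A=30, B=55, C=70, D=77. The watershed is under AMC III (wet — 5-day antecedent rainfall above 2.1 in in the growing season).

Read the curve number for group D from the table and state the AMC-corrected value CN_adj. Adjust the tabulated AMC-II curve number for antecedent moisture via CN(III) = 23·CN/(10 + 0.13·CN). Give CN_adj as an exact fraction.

NRCS table: woods, good condition, soil group D → CN(II) = 77
CN(III) from CN(II)=77: (23·77)/(10 + 0.13·77) = 7700/87 ≈ 88.506

CN_adj = 7700/87 ≈ 88.506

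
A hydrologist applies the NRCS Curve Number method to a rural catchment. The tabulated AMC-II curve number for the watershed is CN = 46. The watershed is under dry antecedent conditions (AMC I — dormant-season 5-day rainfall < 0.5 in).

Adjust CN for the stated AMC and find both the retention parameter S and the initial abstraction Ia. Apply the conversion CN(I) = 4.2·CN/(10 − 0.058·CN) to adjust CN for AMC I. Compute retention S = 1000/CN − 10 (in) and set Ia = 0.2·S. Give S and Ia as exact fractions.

CN(I) from CN(II)=46: (4.2·46)/(10 − 0.058·46) = 16100/611 ≈ 26.350
Retention S: 1000/CN − 10 with CN=26.350 → S = 4500/161 ≈ 27.950 in
Ia = 0.2S: 0.2·27.950 = 5.590 in (exactly 900/161)

S = 4500/161 in ≈ 27.950 in; Ia = 900/161 in ≈ 5.590 in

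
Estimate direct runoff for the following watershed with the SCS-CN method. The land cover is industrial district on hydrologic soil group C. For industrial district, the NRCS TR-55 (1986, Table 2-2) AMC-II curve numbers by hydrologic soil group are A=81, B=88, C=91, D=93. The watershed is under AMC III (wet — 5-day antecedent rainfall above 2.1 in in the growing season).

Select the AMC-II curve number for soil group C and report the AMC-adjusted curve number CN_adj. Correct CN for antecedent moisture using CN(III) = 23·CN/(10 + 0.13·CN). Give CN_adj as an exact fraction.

NRCS table: industrial district, soil group C → CN(II) = 91
Adjust CN=91 to AMC III: 23·91/(10 + 0.13·91) → 2093 ÷ (2183/100) = 209300/2183 ≈ 95.877

CN_adj = 209300/2183 ≈ 95.877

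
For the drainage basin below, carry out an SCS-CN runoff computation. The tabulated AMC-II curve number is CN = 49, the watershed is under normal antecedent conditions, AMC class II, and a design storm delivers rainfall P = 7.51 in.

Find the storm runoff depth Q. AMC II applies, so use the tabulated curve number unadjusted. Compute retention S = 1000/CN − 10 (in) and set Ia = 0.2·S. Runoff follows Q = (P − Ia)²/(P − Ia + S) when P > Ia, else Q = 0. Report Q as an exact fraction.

Q = 707506801/380235100 in ≈ 1.861 in

Average conditions: CN = 49 (no AMC adjustment).
Max retention: S = 1000/49 − 10 = 510/49 in (≈ 10.408 in)
Initial abstraction Ia = S/5 = (510/49)/5 = 102/49 ≈ 2.082 in
P − Ia = 7.510 − 2.082 = 26599/4900 ≈ 5.428 in (> 0, runoff occurs)
Runoff Q = (P−Ia)²/(P−Ia+S) = (5.428)²/(5.428+10.408) = 707506801/380235100 ≈ 1.861 in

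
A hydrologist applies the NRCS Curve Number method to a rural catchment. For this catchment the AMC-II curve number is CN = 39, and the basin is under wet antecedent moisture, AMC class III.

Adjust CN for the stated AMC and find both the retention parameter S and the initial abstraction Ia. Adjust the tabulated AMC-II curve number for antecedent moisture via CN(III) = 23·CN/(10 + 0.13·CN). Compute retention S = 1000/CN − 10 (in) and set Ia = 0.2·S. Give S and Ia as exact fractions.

S = 6100/897 in ≈ 6.800 in; Ia = 1220/897 in ≈ 1.360 in

Adjust CN=39 to AMC III: 23·39/(10 + 0.13·39) → 897 ÷ (1507/100) = 89700/1507 ≈ 59.522
Retention S: 1000/CN − 10 with CN=59.522 → S = 6100/897 ≈ 6.800 in
Ia = 0.2S: 0.2·6.800 = 1.360 in (exactly 1220/897)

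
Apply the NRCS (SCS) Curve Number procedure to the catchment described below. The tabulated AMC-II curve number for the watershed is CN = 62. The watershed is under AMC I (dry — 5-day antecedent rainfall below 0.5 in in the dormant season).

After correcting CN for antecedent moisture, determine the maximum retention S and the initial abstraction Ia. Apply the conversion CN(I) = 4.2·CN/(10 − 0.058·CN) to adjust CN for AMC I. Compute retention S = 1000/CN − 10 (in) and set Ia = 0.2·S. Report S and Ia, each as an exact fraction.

CN(I) from CN(II)=62: (4.2·62)/(10 − 0.058·62) = 65100/1601 ≈ 40.662
Retention S: 1000/CN − 10 with CN=40.662 → S = 9500/651 ≈ 14.593 in
Ia = 0.2·(9500/651) = 1900/651 in ≈ 2.919 in

S = 9500/651 in ≈ 14.593 in; Ia = 1900/651 in ≈ 2.919 in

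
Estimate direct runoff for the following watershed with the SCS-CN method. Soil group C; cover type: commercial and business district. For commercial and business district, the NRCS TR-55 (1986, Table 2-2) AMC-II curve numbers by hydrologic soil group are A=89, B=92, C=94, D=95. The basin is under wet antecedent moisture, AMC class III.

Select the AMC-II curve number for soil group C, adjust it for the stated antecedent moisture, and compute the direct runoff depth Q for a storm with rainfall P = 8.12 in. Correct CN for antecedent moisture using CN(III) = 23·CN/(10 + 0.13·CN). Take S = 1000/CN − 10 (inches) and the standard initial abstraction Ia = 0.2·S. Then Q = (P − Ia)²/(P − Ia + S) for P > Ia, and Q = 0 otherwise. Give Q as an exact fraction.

Q = 47499151249/6092597075 in ≈ 7.796 in

NRCS table: commercial and business district, soil group C → CN(II) = 94
CN(III) from CN(II)=94: (23·94)/(10 + 0.13·94) = 108100/1111 ≈ 97.300
Max retention: S = 1000/(108100/1111) − 10 = 300/1081 in (≈ 0.278 in)
Initial abstraction Ia = S/5 = (300/1081)/5 = 60/1081 ≈ 0.056 in
P − Ia = 8.120 − 0.056 = 217943/27025 ≈ 8.064 in (> 0, runoff occurs)
Runoff Q = (P−Ia)²/(P−Ia+S) = (8.064)²/(8.064+0.278) = 47499151249/6092597075 ≈ 7.796 in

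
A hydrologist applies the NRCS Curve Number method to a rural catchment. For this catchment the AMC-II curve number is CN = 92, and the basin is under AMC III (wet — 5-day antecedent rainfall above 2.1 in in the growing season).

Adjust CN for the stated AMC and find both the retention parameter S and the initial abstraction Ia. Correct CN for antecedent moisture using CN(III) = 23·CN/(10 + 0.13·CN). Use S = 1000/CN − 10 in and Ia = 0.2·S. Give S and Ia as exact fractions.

S = 200/529 in ≈ 0.378 in; Ia = 40/529 in ≈ 0.076 in

Adjust CN=92 to AMC III: 23·92/(10 + 0.13·92) → 2116 ÷ (549/25) = 52900/549 ≈ 96.357
Retention S: 1000/CN − 10 with CN=96.357 → S = 200/529 ≈ 0.378 in
Ia = 0.2·(200/529) = 40/529 in ≈ 0.076 in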